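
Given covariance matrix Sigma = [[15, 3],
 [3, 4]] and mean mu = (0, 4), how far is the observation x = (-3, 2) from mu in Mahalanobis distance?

Step 1 — centre the observation: (x - mu) = (-3, -2).

Step 2 — invert Sigma. det(Sigma) = 15·4 - (3)² = 51.
  Sigma^{-1} = (1/det) · [[d, -b], [-b, a]] = [[0.0784, -0.0588],
 [-0.0588, 0.2941]].

Step 3 — form the quadratic (x - mu)^T · Sigma^{-1} · (x - mu):
  Sigma^{-1} · (x - mu) = (-0.1176, -0.4118).
  (x - mu)^T · [Sigma^{-1} · (x - mu)] = (-3)·(-0.1176) + (-2)·(-0.4118) = 1.1765.

Step 4 — take square root: d = √(1.1765) ≈ 1.0847.

d(x, mu) = √(1.1765) ≈ 1.0847


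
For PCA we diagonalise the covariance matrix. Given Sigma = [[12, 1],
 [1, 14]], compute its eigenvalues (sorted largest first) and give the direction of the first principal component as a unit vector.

Step 1 — characteristic polynomial of 2×2 Sigma:
  det(Sigma - λI) = λ² - trace · λ + det = 0.
  trace = 12 + 14 = 26, det = 12·14 - (1)² = 167.
Step 2 — discriminant:
  Δ = trace² - 4·det = 676 - 668 = 8.
Step 3 — eigenvalues:
  λ = (trace ± √Δ)/2 = (26 ± 2.8284)/2,
  λ_1 = 14.4142,  λ_2 = 11.5858.

Step 4 — unit eigenvector for λ_1: solve (Sigma - λ_1 I)v = 0. First row:
  (12 - 14.4142)·v_x + (1)·v_y = 0, i.e. (-2.4142)·v_x + (1)·v_y = 0,
  so v ∝ (b, λ_1 - a) = (1, 2.4142) = u.
  ||u|| = √((1)² + (2.4142)²) = √(6.8284) ≈ 2.6131,
  v_1 = u/||u|| ≈ (0.3827, 0.9239) (||v_1|| = 1).

λ_1 = 14.4142,  λ_2 = 11.5858;  v_1 ≈ (0.3827, 0.9239)


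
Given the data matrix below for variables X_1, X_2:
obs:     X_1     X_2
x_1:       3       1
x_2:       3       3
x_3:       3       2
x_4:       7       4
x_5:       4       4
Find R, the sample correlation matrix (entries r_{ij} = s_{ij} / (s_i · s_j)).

Step 1 — column means:
  mean(X_1) = (3 + 3 + 3 + 7 + 4) / 5 = 20/5 = 4
  mean(X_2) = (1 + 3 + 2 + 4 + 4) / 5 = 14/5 = 2.8

Step 2 — sample variances and covariances s[i,j] = (1/(n-1)) · Σ_k (x_{k,i} - mean_i) · (x_{k,j} - mean_j), with n-1 = 4:
  s[X_1,X_1] = ((-1)·(-1) + (-1)·(-1) + (-1)·(-1) + (3)·(3) + (0)·(0)) / 4 = 12/4 = 3
  s[X_1,X_2] = ((-1)·(-1.8) + (-1)·(0.2) + (-1)·(-0.8) + (3)·(1.2) + (0)·(1.2)) / 4 = 6/4 = 1.5
  s[X_2,X_2] = ((-1.8)·(-1.8) + (0.2)·(0.2) + (-0.8)·(-0.8) + (1.2)·(1.2) + (1.2)·(1.2)) / 4 = 6.8/4 = 1.7
  Sample standard deviations s_i = √(s[i,i]):
  s(X_1) = √(3) = 1.7321
  s(X_2) = √(1.7) = 1.3038

Step 3 — r_{ij} = s_{ij} / (s_i · s_j):
  r[X_1,X_1] = 1 (diagonal).
  r[X_1,X_2] = 1.5 / (1.7321 · 1.3038) = 1.5 / 2.2583 = 0.6642
  r[X_2,X_2] = 1 (diagonal).

R is symmetric with unit diagonal. Assembling:

R = [[1, 0.6642],
 [0.6642, 1]]


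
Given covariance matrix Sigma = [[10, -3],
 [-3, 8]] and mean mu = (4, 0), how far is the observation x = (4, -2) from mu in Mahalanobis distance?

Step 1 — centre the observation: (x - mu) = (0, -2).

Step 2 — invert Sigma. det(Sigma) = 10·8 - (-3)² = 71.
  Sigma^{-1} = (1/det) · [[d, -b], [-b, a]] = [[0.1127, 0.0423],
 [0.0423, 0.1408]].

Step 3 — form the quadratic (x - mu)^T · Sigma^{-1} · (x - mu):
  Sigma^{-1} · (x - mu) = (-0.0845, -0.2817).
  (x - mu)^T · [Sigma^{-1} · (x - mu)] = (0)·(-0.0845) + (-2)·(-0.2817) = 0.5634.

Step 4 — take square root: d = √(0.5634) ≈ 0.7506.

d(x, mu) = √(0.5634) ≈ 0.7506


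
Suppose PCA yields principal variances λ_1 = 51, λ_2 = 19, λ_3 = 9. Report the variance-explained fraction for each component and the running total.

Step 1 — total variance = trace(Sigma) = Σ λ_i = 51 + 19 + 9 = 79.

Step 2 — fraction explained by component i = λ_i / Σ λ:
  PC1: 51/79 = 0.6456
  PC2: 19/79 = 0.2405
  PC3: 9/79 = 0.1139

Step 3 — cumulative fraction after k components = (λ_1 + ... + λ_k) / Σ λ:
  k = 1: 51/79 = 0.6456
  k = 2: (51 + 19)/79 = 70/79 = 0.8861
  k = 3: (51 + 19 + 9)/79 = 79/79 = 1

Summary (fraction, with percent):

explained: PC1 0.6456 (64.56%), PC2 0.2405 (24.05%), PC3 0.1139 (11.39%);  cumulative: 0.6456, 0.8861, 1


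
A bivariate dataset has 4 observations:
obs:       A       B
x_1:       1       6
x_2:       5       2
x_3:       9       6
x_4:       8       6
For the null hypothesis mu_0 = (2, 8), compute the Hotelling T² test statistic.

Step 1 — sample mean vector:
  mean(A) = (1 + 5 + 9 + 8) / 4 = 23/4 = 5.75
  mean(B) = (6 + 2 + 6 + 6) / 4 = 20/4 = 5
  x̄ = (5.75, 5),  deviation x̄ - mu_0 = (5.75, 5) - (2, 8) = (3.75, -3).

Step 2 — sample covariance matrix, S[i,j] = (1/(n-1)) · Σ_k (x_{k,i} - mean_i) · (x_{k,j} - mean_j), divisor n-1 = 3:
  S[A,A] = ((-4.75)·(-4.75) + (-0.75)·(-0.75) + (3.25)·(3.25) + (2.25)·(2.25)) / 3 = 38.75/3 = 12.9167
  S[A,B] = ((-4.75)·(1) + (-0.75)·(-3) + (3.25)·(1) + (2.25)·(1)) / 3 = 3/3 = 1
  S[B,B] = ((1)·(1) + (-3)·(-3) + (1)·(1) + (1)·(1)) / 3 = 12/3 = 4
  S = [[12.9167, 1],
 [1, 4]].

Step 3 — invert S. det(S) = 12.9167·4 - (1)² = 50.6667.
  S^{-1} = (1/det) · [[d, -b], [-b, a]] = [[0.0789, -0.0197],
 [-0.0197, 0.2549]].

Step 4 — quadratic form (x̄ - mu_0)^T · S^{-1} · (x̄ - mu_0):
  S^{-1} · (x̄ - mu_0) = (0.3553, -0.8388),
  (x̄ - mu_0)^T · [...] = (3.75)·(0.3553) + (-3)·(-0.8388) = 3.8487.

Step 5 — scale by n: T² = 4 · 3.8487 = 15.3947.

T² ≈ 15.3947


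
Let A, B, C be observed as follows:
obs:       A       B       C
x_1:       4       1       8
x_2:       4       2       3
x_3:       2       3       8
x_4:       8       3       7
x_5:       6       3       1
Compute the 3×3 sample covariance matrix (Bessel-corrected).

Step 1 — column means:
  mean(A) = (4 + 4 + 2 + 8 + 6) / 5 = 24/5 = 4.8
  mean(B) = (1 + 2 + 3 + 3 + 3) / 5 = 12/5 = 2.4
  mean(C) = (8 + 3 + 8 + 7 + 1) / 5 = 27/5 = 5.4

Step 2 — sample covariance S[i,j] = (1/(n-1)) · Σ_k (x_{k,i} - mean_i) · (x_{k,j} - mean_j), with n-1 = 4.
  S[A,A] = ((-0.8)·(-0.8) + (-0.8)·(-0.8) + (-2.8)·(-2.8) + (3.2)·(3.2) + (1.2)·(1.2)) / 4 = 20.8/4 = 5.2
  S[A,B] = ((-0.8)·(-1.4) + (-0.8)·(-0.4) + (-2.8)·(0.6) + (3.2)·(0.6) + (1.2)·(0.6)) / 4 = 2.4/4 = 0.6
  S[A,C] = ((-0.8)·(2.6) + (-0.8)·(-2.4) + (-2.8)·(2.6) + (3.2)·(1.6) + (1.2)·(-4.4)) / 4 = -7.6/4 = -1.9
  S[B,B] = ((-1.4)·(-1.4) + (-0.4)·(-0.4) + (0.6)·(0.6) + (0.6)·(0.6) + (0.6)·(0.6)) / 4 = 3.2/4 = 0.8
  S[B,C] = ((-1.4)·(2.6) + (-0.4)·(-2.4) + (0.6)·(2.6) + (0.6)·(1.6) + (0.6)·(-4.4)) / 4 = -2.8/4 = -0.7
  S[C,C] = ((2.6)·(2.6) + (-2.4)·(-2.4) + (2.6)·(2.6) + (1.6)·(1.6) + (-4.4)·(-4.4)) / 4 = 41.2/4 = 10.3

S is symmetric (S[j,i] = S[i,j]). Assembling:

S = [[5.2, 0.6, -1.9],
 [0.6, 0.8, -0.7],
 [-1.9, -0.7, 10.3]]


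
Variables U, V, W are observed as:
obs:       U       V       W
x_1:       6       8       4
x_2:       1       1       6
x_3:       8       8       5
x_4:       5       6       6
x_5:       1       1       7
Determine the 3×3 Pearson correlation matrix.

Step 1 — column means:
  mean(U) = (6 + 1 + 8 + 5 + 1) / 5 = 21/5 = 4.2
  mean(V) = (8 + 1 + 8 + 6 + 1) / 5 = 24/5 = 4.8
  mean(W) = (4 + 6 + 5 + 6 + 7) / 5 = 28/5 = 5.6

Step 2 — sample variances and covariances s[i,j] = (1/(n-1)) · Σ_k (x_{k,i} - mean_i) · (x_{k,j} - mean_j), with n-1 = 4:
  s[U,U] = ((1.8)·(1.8) + (-3.2)·(-3.2) + (3.8)·(3.8) + (0.8)·(0.8) + (-3.2)·(-3.2)) / 4 = 38.8/4 = 9.7
  s[U,V] = ((1.8)·(3.2) + (-3.2)·(-3.8) + (3.8)·(3.2) + (0.8)·(1.2) + (-3.2)·(-3.8)) / 4 = 43.2/4 = 10.8
  s[U,W] = ((1.8)·(-1.6) + (-3.2)·(0.4) + (3.8)·(-0.6) + (0.8)·(0.4) + (-3.2)·(1.4)) / 4 = -10.6/4 = -2.65
  s[V,V] = ((3.2)·(3.2) + (-3.8)·(-3.8) + (3.2)·(3.2) + (1.2)·(1.2) + (-3.8)·(-3.8)) / 4 = 50.8/4 = 12.7
  s[V,W] = ((3.2)·(-1.6) + (-3.8)·(0.4) + (3.2)·(-0.6) + (1.2)·(0.4) + (-3.8)·(1.4)) / 4 = -13.4/4 = -3.35
  s[W,W] = ((-1.6)·(-1.6) + (0.4)·(0.4) + (-0.6)·(-0.6) + (0.4)·(0.4) + (1.4)·(1.4)) / 4 = 5.2/4 = 1.3
  Sample standard deviations s_i = √(s[i,i]):
  s(U) = √(9.7) = 3.1145
  s(V) = √(12.7) = 3.5637
  s(W) = √(1.3) = 1.1402

Step 3 — r_{ij} = s_{ij} / (s_i · s_j):
  r[U,U] = 1 (diagonal).
  r[U,V] = 10.8 / (3.1145 · 3.5637) = 10.8 / 11.0991 = 0.9731
  r[U,W] = -2.65 / (3.1145 · 1.1402) = -2.65 / 3.5511 = -0.7463
  r[V,V] = 1 (diagonal).
  r[V,W] = -3.35 / (3.5637 · 1.1402) = -3.35 / 4.0632 = -0.8245
  r[W,W] = 1 (diagonal).

R is symmetric with unit diagonal. Assembling:

R = [[1, 0.9731, -0.7463],
 [0.9731, 1, -0.8245],
 [-0.7463, -0.8245, 1]]


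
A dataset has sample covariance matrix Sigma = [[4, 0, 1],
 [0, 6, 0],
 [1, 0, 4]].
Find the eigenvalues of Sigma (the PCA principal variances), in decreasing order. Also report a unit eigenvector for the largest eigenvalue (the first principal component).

Step 1 — characteristic polynomial p(λ) = det(λI - Sigma) = λ³ - tr·λ² + c_1·λ - det, where tr = trace, c_1 = sum of the principal 2×2 minors, det = det(Sigma):
  tr = 4 + 6 + 4 = 14,
  c_1 = (4·6 - (0)²) + (4·4 - (1)²) + (6·4 - (0)²) = 24 + 15 + 24 = 63,
  det = 4·(6·4 - (0)²) - (0)·((0)·4 - (0)·(1)) + (1)·((0)·(0) - 6·(1)) = 4·(24) - (0)·(0) + (1)·(-6) = 90.
  So p(λ) = λ³ - 14λ² + 63λ - 90.
Step 2 — look for an integer root (rational root theorem: any rational root is an integer divisor of 90). Testing λ = 3:
  p(3) = 27 - 126 + 189 - 90 = 0  ✓
  Dividing out (λ - 3): p(λ) = (λ - 3)(λ² - 11λ + 30).
Step 3 — remaining eigenvalues from the quadratic λ² - 11λ + 30 = 0:
  Δ = 11² - 4·30 = 121 - 120 = 1,  λ = (11 ± √1)/2 = (11 ± 1)/2 = 6 or 5.
  Sorted: λ_1 = 6,  λ_2 = 5,  λ_3 = 3  (check: sum = 14 = tr ✓).

Step 4 — unit eigenvector for λ_1 = 6: v spans the null space of (Sigma - λ_1 I), whose rows are
  r_1 = (-2, 0, 1),  r_2 = (0, 0, 0),  r_3 = (1, 0, -2).
  v is orthogonal to every row, so take v ∝ r_1 × r_3 = ((0)·(-2) - (1)·(0), (1)·(1) - (-2)·(-2), (-2)·(0) - (0)·(1)) = (0, -3, 0).
  Rescale (divide by 3; multiply by -1 so the first nonzero entry is positive): u = (0, 1, 0).
  ||u|| = √((0)² + (1)² + (0)²) = √(1) = 1,  v_1 = u/||u|| ≈ (0, 1, 0) (||v_1|| = 1).

λ_1 = 6,  λ_2 = 5,  λ_3 = 3;  v_1 ≈ (0, 1, 0)


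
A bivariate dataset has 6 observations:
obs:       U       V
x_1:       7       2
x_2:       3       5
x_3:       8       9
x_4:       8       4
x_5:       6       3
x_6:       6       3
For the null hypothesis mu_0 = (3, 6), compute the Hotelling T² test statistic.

Step 1 — sample mean vector:
  mean(U) = (7 + 3 + 8 + 8 + 6 + 6) / 6 = 38/6 = 6.3333
  mean(V) = (2 + 5 + 9 + 4 + 3 + 3) / 6 = 26/6 = 4.3333
  x̄ = (6.3333, 4.3333),  deviation x̄ - mu_0 = (6.3333, 4.3333) - (3, 6) = (3.3333, -1.6667).

Step 2 — sample covariance matrix, S[i,j] = (1/(n-1)) · Σ_k (x_{k,i} - mean_i) · (x_{k,j} - mean_j), divisor n-1 = 5:
  S[U,U] = ((0.6667)·(0.6667) + (-3.3333)·(-3.3333) + (1.6667)·(1.6667) + (1.6667)·(1.6667) + (-0.3333)·(-0.3333) + (-0.3333)·(-0.3333)) / 5 = 17.3333/5 = 3.4667
  S[U,V] = ((0.6667)·(-2.3333) + (-3.3333)·(0.6667) + (1.6667)·(4.6667) + (1.6667)·(-0.3333) + (-0.3333)·(-1.3333) + (-0.3333)·(-1.3333)) / 5 = 4.3333/5 = 0.8667
  S[V,V] = ((-2.3333)·(-2.3333) + (0.6667)·(0.6667) + (4.6667)·(4.6667) + (-0.3333)·(-0.3333) + (-1.3333)·(-1.3333) + (-1.3333)·(-1.3333)) / 5 = 31.3333/5 = 6.2667
  S = [[3.4667, 0.8667],
 [0.8667, 6.2667]].

Step 3 — invert S. det(S) = 3.4667·6.2667 - (0.8667)² = 20.9733.
  S^{-1} = (1/det) · [[d, -b], [-b, a]] = [[0.2988, -0.0413],
 [-0.0413, 0.1653]].

Step 4 — quadratic form (x̄ - mu_0)^T · S^{-1} · (x̄ - mu_0):
  S^{-1} · (x̄ - mu_0) = (1.0648, -0.4132),
  (x̄ - mu_0)^T · [...] = (3.3333)·(1.0648) + (-1.6667)·(-0.4132) = 4.2382.

Step 5 — scale by n: T² = 6 · 4.2382 = 25.4291.

T² ≈ 25.4291


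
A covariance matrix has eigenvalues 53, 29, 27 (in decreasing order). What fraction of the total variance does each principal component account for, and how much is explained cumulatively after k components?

Step 1 — total variance = trace(Sigma) = Σ λ_i = 53 + 29 + 27 = 109.

Step 2 — fraction explained by component i = λ_i / Σ λ:
  PC1: 53/109 = 0.4862
  PC2: 29/109 = 0.2661
  PC3: 27/109 = 0.2477

Step 3 — cumulative fraction after k components = (λ_1 + ... + λ_k) / Σ λ:
  k = 1: 53/109 = 0.4862
  k = 2: (53 + 29)/109 = 82/109 = 0.7523
  k = 3: (53 + 29 + 27)/109 = 109/109 = 1

Summary (fraction, with percent):

explained: PC1 0.4862 (48.62%), PC2 0.2661 (26.61%), PC3 0.2477 (24.77%);  cumulative: 0.4862, 0.7523, 1


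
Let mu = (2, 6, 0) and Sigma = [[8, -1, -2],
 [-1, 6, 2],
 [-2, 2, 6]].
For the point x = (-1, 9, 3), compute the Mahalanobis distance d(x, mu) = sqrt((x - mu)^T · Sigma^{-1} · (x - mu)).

Step 1 — centre the observation: (x - mu) = (-3, 3, 3).

Step 2 — invert Sigma (cofactor / det for 3×3, or solve directly):
  Sigma^{-1} = [[0.1368, 0.0085, 0.0427],
 [0.0085, 0.188, -0.0598],
 [0.0427, -0.0598, 0.2009]].

Step 3 — form the quadratic (x - mu)^T · Sigma^{-1} · (x - mu):
  Sigma^{-1} · (x - mu) = (-0.2564, 0.359, 0.2949).
  (x - mu)^T · [Sigma^{-1} · (x - mu)] = (-3)·(-0.2564) + (3)·(0.359) + (3)·(0.2949) = 2.7308.

Step 4 — take square root: d = √(2.7308) ≈ 1.6525.

d(x, mu) = √(2.7308) ≈ 1.6525


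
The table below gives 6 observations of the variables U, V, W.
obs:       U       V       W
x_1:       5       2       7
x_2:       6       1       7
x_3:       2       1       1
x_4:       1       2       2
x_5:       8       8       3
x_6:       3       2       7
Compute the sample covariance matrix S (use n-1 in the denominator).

Step 1 — column means:
  mean(U) = (5 + 6 + 2 + 1 + 8 + 3) / 6 = 25/6 = 4.1667
  mean(V) = (2 + 1 + 1 + 2 + 8 + 2) / 6 = 16/6 = 2.6667
  mean(W) = (7 + 7 + 1 + 2 + 3 + 7) / 6 = 27/6 = 4.5

Step 2 — sample covariance S[i,j] = (1/(n-1)) · Σ_k (x_{k,i} - mean_i) · (x_{k,j} - mean_j), with n-1 = 5.
  S[U,U] = ((0.8333)·(0.8333) + (1.8333)·(1.8333) + (-2.1667)·(-2.1667) + (-3.1667)·(-3.1667) + (3.8333)·(3.8333) + (-1.1667)·(-1.1667)) / 5 = 34.8333/5 = 6.9667
  S[U,V] = ((0.8333)·(-0.6667) + (1.8333)·(-1.6667) + (-2.1667)·(-1.6667) + (-3.1667)·(-0.6667) + (3.8333)·(5.3333) + (-1.1667)·(-0.6667)) / 5 = 23.3333/5 = 4.6667
  S[U,W] = ((0.8333)·(2.5) + (1.8333)·(2.5) + (-2.1667)·(-3.5) + (-3.1667)·(-2.5) + (3.8333)·(-1.5) + (-1.1667)·(2.5)) / 5 = 13.5/5 = 2.7
  S[V,V] = ((-0.6667)·(-0.6667) + (-1.6667)·(-1.6667) + (-1.6667)·(-1.6667) + (-0.6667)·(-0.6667) + (5.3333)·(5.3333) + (-0.6667)·(-0.6667)) / 5 = 35.3333/5 = 7.0667
  S[V,W] = ((-0.6667)·(2.5) + (-1.6667)·(2.5) + (-1.6667)·(-3.5) + (-0.6667)·(-2.5) + (5.3333)·(-1.5) + (-0.6667)·(2.5)) / 5 = -8/5 = -1.6
  S[W,W] = ((2.5)·(2.5) + (2.5)·(2.5) + (-3.5)·(-3.5) + (-2.5)·(-2.5) + (-1.5)·(-1.5) + (2.5)·(2.5)) / 5 = 39.5/5 = 7.9

S is symmetric (S[j,i] = S[i,j]). Assembling:

S = [[6.9667, 4.6667, 2.7],
 [4.6667, 7.0667, -1.6],
 [2.7, -1.6, 7.9]]


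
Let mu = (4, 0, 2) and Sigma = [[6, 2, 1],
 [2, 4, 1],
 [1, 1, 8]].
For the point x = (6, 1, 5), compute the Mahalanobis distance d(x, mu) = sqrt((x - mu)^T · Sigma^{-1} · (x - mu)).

Step 1 — centre the observation: (x - mu) = (2, 1, 3).

Step 2 — invert Sigma (cofactor / det for 3×3, or solve directly):
  Sigma^{-1} = [[0.2013, -0.0974, -0.013],
 [-0.0974, 0.3052, -0.026],
 [-0.013, -0.026, 0.1299]].

Step 3 — form the quadratic (x - mu)^T · Sigma^{-1} · (x - mu):
  Sigma^{-1} · (x - mu) = (0.2662, 0.0325, 0.3377).
  (x - mu)^T · [Sigma^{-1} · (x - mu)] = (2)·(0.2662) + (1)·(0.0325) + (3)·(0.3377) = 1.5779.

Step 4 — take square root: d = √(1.5779) ≈ 1.2562.

d(x, mu) = √(1.5779) ≈ 1.2562


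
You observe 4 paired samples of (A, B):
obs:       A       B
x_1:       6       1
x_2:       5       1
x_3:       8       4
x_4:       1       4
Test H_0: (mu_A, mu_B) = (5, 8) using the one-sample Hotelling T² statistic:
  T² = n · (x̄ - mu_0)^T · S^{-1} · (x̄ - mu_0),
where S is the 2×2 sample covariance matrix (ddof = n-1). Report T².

Step 1 — sample mean vector:
  mean(A) = (6 + 5 + 8 + 1) / 4 = 20/4 = 5
  mean(B) = (1 + 1 + 4 + 4) / 4 = 10/4 = 2.5
  x̄ = (5, 2.5),  deviation x̄ - mu_0 = (5, 2.5) - (5, 8) = (0, -5.5).

Step 2 — sample covariance matrix, S[i,j] = (1/(n-1)) · Σ_k (x_{k,i} - mean_i) · (x_{k,j} - mean_j), divisor n-1 = 3:
  S[A,A] = ((1)·(1) + (0)·(0) + (3)·(3) + (-4)·(-4)) / 3 = 26/3 = 8.6667
  S[A,B] = ((1)·(-1.5) + (0)·(-1.5) + (3)·(1.5) + (-4)·(1.5)) / 3 = -3/3 = -1
  S[B,B] = ((-1.5)·(-1.5) + (-1.5)·(-1.5) + (1.5)·(1.5) + (1.5)·(1.5)) / 3 = 9/3 = 3
  S = [[8.6667, -1],
 [-1, 3]].

Step 3 — invert S. det(S) = 8.6667·3 - (-1)² = 25.
  S^{-1} = (1/det) · [[d, -b], [-b, a]] = [[0.12, 0.04],
 [0.04, 0.3467]].

Step 4 — quadratic form (x̄ - mu_0)^T · S^{-1} · (x̄ - mu_0):
  S^{-1} · (x̄ - mu_0) = (-0.22, -1.9067),
  (x̄ - mu_0)^T · [...] = (0)·(-0.22) + (-5.5)·(-1.9067) = 10.4867.

Step 5 — scale by n: T² = 4 · 10.4867 = 41.9467.

T² ≈ 41.9467


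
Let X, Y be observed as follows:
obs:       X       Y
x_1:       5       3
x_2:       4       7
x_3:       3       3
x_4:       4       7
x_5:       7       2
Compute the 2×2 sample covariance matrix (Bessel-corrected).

Step 1 — column means:
  mean(X) = (5 + 4 + 3 + 4 + 7) / 5 = 23/5 = 4.6
  mean(Y) = (3 + 7 + 3 + 7 + 2) / 5 = 22/5 = 4.4

Step 2 — sample covariance S[i,j] = (1/(n-1)) · Σ_k (x_{k,i} - mean_i) · (x_{k,j} - mean_j), with n-1 = 4.
  S[X,X] = ((0.4)·(0.4) + (-0.6)·(-0.6) + (-1.6)·(-1.6) + (-0.6)·(-0.6) + (2.4)·(2.4)) / 4 = 9.2/4 = 2.3
  S[X,Y] = ((0.4)·(-1.4) + (-0.6)·(2.6) + (-1.6)·(-1.4) + (-0.6)·(2.6) + (2.4)·(-2.4)) / 4 = -7.2/4 = -1.8
  S[Y,Y] = ((-1.4)·(-1.4) + (2.6)·(2.6) + (-1.4)·(-1.4) + (2.6)·(2.6) + (-2.4)·(-2.4)) / 4 = 23.2/4 = 5.8

S is symmetric (S[j,i] = S[i,j]). Assembling:

S = [[2.3, -1.8],
 [-1.8, 5.8]]


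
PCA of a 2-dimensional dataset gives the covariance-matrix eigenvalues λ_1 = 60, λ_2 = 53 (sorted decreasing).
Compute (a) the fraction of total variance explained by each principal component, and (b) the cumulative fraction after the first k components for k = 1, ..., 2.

Step 1 — total variance = trace(Sigma) = Σ λ_i = 60 + 53 = 113.

Step 2 — fraction explained by component i = λ_i / Σ λ:
  PC1: 60/113 = 0.531
  PC2: 53/113 = 0.469

Step 3 — cumulative fraction after k components = (λ_1 + ... + λ_k) / Σ λ:
  k = 1: 60/113 = 0.531
  k = 2: (60 + 53)/113 = 113/113 = 1

Summary (fraction, with percent):

explained: PC1 0.531 (53.1%), PC2 0.469 (46.9%);  cumulative: 0.531, 1


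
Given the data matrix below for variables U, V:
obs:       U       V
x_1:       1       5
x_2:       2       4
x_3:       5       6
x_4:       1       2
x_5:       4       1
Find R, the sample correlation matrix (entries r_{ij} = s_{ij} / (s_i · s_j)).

Step 1 — column means:
  mean(U) = (1 + 2 + 5 + 1 + 4) / 5 = 13/5 = 2.6
  mean(V) = (5 + 4 + 6 + 2 + 1) / 5 = 18/5 = 3.6

Step 2 — sample variances and covariances s[i,j] = (1/(n-1)) · Σ_k (x_{k,i} - mean_i) · (x_{k,j} - mean_j), with n-1 = 4:
  s[U,U] = ((-1.6)·(-1.6) + (-0.6)·(-0.6) + (2.4)·(2.4) + (-1.6)·(-1.6) + (1.4)·(1.4)) / 4 = 13.2/4 = 3.3
  s[U,V] = ((-1.6)·(1.4) + (-0.6)·(0.4) + (2.4)·(2.4) + (-1.6)·(-1.6) + (1.4)·(-2.6)) / 4 = 2.2/4 = 0.55
  s[V,V] = ((1.4)·(1.4) + (0.4)·(0.4) + (2.4)·(2.4) + (-1.6)·(-1.6) + (-2.6)·(-2.6)) / 4 = 17.2/4 = 4.3
  Sample standard deviations s_i = √(s[i,i]):
  s(U) = √(3.3) = 1.8166
  s(V) = √(4.3) = 2.0736

Step 3 — r_{ij} = s_{ij} / (s_i · s_j):
  r[U,U] = 1 (diagonal).
  r[U,V] = 0.55 / (1.8166 · 2.0736) = 0.55 / 3.767 = 0.146
  r[V,V] = 1 (diagonal).

R is symmetric with unit diagonal. Assembling:

R = [[1, 0.146],
 [0.146, 1]]


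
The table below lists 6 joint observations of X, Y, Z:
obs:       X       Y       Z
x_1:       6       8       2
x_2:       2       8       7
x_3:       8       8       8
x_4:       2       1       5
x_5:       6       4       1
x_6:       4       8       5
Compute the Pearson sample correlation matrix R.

Step 1 — column means:
  mean(X) = (6 + 2 + 8 + 2 + 6 + 4) / 6 = 28/6 = 4.6667
  mean(Y) = (8 + 8 + 8 + 1 + 4 + 8) / 6 = 37/6 = 6.1667
  mean(Z) = (2 + 7 + 8 + 5 + 1 + 5) / 6 = 28/6 = 4.6667

Step 2 — sample variances and covariances s[i,j] = (1/(n-1)) · Σ_k (x_{k,i} - mean_i) · (x_{k,j} - mean_j), with n-1 = 5:
  s[X,X] = ((1.3333)·(1.3333) + (-2.6667)·(-2.6667) + (3.3333)·(3.3333) + (-2.6667)·(-2.6667) + (1.3333)·(1.3333) + (-0.6667)·(-0.6667)) / 5 = 29.3333/5 = 5.8667
  s[X,Y] = ((1.3333)·(1.8333) + (-2.6667)·(1.8333) + (3.3333)·(1.8333) + (-2.6667)·(-5.1667) + (1.3333)·(-2.1667) + (-0.6667)·(1.8333)) / 5 = 13.3333/5 = 2.6667
  s[X,Z] = ((1.3333)·(-2.6667) + (-2.6667)·(2.3333) + (3.3333)·(3.3333) + (-2.6667)·(0.3333) + (1.3333)·(-3.6667) + (-0.6667)·(0.3333)) / 5 = -4.6667/5 = -0.9333
  s[Y,Y] = ((1.8333)·(1.8333) + (1.8333)·(1.8333) + (1.8333)·(1.8333) + (-5.1667)·(-5.1667) + (-2.1667)·(-2.1667) + (1.8333)·(1.8333)) / 5 = 44.8333/5 = 8.9667
  s[Y,Z] = ((1.8333)·(-2.6667) + (1.8333)·(2.3333) + (1.8333)·(3.3333) + (-5.1667)·(0.3333) + (-2.1667)·(-3.6667) + (1.8333)·(0.3333)) / 5 = 12.3333/5 = 2.4667
  s[Z,Z] = ((-2.6667)·(-2.6667) + (2.3333)·(2.3333) + (3.3333)·(3.3333) + (0.3333)·(0.3333) + (-3.6667)·(-3.6667) + (0.3333)·(0.3333)) / 5 = 37.3333/5 = 7.4667
  Sample standard deviations s_i = √(s[i,i]):
  s(X) = √(5.8667) = 2.4221
  s(Y) = √(8.9667) = 2.9944
  s(Z) = √(7.4667) = 2.7325

Step 3 — r_{ij} = s_{ij} / (s_i · s_j):
  r[X,X] = 1 (diagonal).
  r[X,Y] = 2.6667 / (2.4221 · 2.9944) = 2.6667 / 7.2529 = 0.3677
  r[X,Z] = -0.9333 / (2.4221 · 2.7325) = -0.9333 / 6.6185 = -0.141
  r[Y,Y] = 1 (diagonal).
  r[Y,Z] = 2.4667 / (2.9944 · 2.7325) = 2.4667 / 8.1824 = 0.3015
  r[Z,Z] = 1 (diagonal).

R is symmetric with unit diagonal. Assembling:

R = [[1, 0.3677, -0.141],
 [0.3677, 1, 0.3015],
 [-0.141, 0.3015, 1]]


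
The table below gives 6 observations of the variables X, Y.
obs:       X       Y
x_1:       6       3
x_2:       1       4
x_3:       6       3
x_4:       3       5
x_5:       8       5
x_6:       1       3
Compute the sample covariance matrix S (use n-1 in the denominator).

Step 1 — column means:
  mean(X) = (6 + 1 + 6 + 3 + 8 + 1) / 6 = 25/6 = 4.1667
  mean(Y) = (3 + 4 + 3 + 5 + 5 + 3) / 6 = 23/6 = 3.8333

Step 2 — sample covariance S[i,j] = (1/(n-1)) · Σ_k (x_{k,i} - mean_i) · (x_{k,j} - mean_j), with n-1 = 5.
  S[X,X] = ((1.8333)·(1.8333) + (-3.1667)·(-3.1667) + (1.8333)·(1.8333) + (-1.1667)·(-1.1667) + (3.8333)·(3.8333) + (-3.1667)·(-3.1667)) / 5 = 42.8333/5 = 8.5667
  S[X,Y] = ((1.8333)·(-0.8333) + (-3.1667)·(0.1667) + (1.8333)·(-0.8333) + (-1.1667)·(1.1667) + (3.8333)·(1.1667) + (-3.1667)·(-0.8333)) / 5 = 2.1667/5 = 0.4333
  S[Y,Y] = ((-0.8333)·(-0.8333) + (0.1667)·(0.1667) + (-0.8333)·(-0.8333) + (1.1667)·(1.1667) + (1.1667)·(1.1667) + (-0.8333)·(-0.8333)) / 5 = 4.8333/5 = 0.9667

S is symmetric (S[j,i] = S[i,j]). Assembling:

S = [[8.5667, 0.4333],
 [0.4333, 0.9667]]


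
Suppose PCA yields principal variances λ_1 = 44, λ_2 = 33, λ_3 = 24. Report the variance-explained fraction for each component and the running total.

Step 1 — total variance = trace(Sigma) = Σ λ_i = 44 + 33 + 24 = 101.

Step 2 — fraction explained by component i = λ_i / Σ λ:
  PC1: 44/101 = 0.4356
  PC2: 33/101 = 0.3267
  PC3: 24/101 = 0.2376

Step 3 — cumulative fraction after k components = (λ_1 + ... + λ_k) / Σ λ:
  k = 1: 44/101 = 0.4356
  k = 2: (44 + 33)/101 = 77/101 = 0.7624
  k = 3: (44 + 33 + 24)/101 = 101/101 = 1

Summary (fraction, with percent):

explained: PC1 0.4356 (43.56%), PC2 0.3267 (32.67%), PC3 0.2376 (23.76%);  cumulative: 0.4356, 0.7624, 1


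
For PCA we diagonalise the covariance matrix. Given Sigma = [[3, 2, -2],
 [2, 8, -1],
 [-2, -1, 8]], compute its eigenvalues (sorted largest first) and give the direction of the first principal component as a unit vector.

Step 1 — characteristic polynomial p(λ) = det(λI - Sigma) = λ³ - tr·λ² + c_1·λ - det, where tr = trace, c_1 = sum of the principal 2×2 minors, det = det(Sigma):
  tr = 3 + 8 + 8 = 19,
  c_1 = (3·8 - (2)²) + (3·8 - (-2)²) + (8·8 - (-1)²) = 20 + 20 + 63 = 103,
  det = 3·(8·8 - (-1)²) - (2)·((2)·8 - (-1)·(-2)) + (-2)·((2)·(-1) - 8·(-2)) = 3·(63) - (2)·(14) + (-2)·(14) = 133.
  So p(λ) = λ³ - 19λ² + 103λ - 133.
Step 2 — look for an integer root (rational root theorem: any rational root is an integer divisor of 133). Testing λ = 7:
  p(7) = 343 - 931 + 721 - 133 = 0  ✓
  Dividing out (λ - 7): p(λ) = (λ - 7)(λ² - 12λ + 19).
Step 3 — remaining eigenvalues from the quadratic λ² - 12λ + 19 = 0:
  Δ = 12² - 4·19 = 144 - 76 = 68,  λ = (12 ± √68)/2 = (12 ± 8.2462)/2 ≈ 10.1231 or 1.8769.
  Sorted: λ_1 = 10.1231,  λ_2 = 7,  λ_3 = 1.8769  (check: sum = 19 = tr ✓).

Step 4 — unit eigenvector for λ_1 ≈ 10.1231: v spans the null space of (Sigma - λ_1 I), whose rows are
  r_1 = (-7.1231, 2, -2),  r_2 = (2, -2.1231, -1),  r_3 = (-2, -1, -2.1231).
  v is orthogonal to every row, so take v ∝ r_1 × r_2 = ((2)·(-1) - (-2)·(-2.1231), (-2)·(2) - (-7.1231)·(-1), (-7.1231)·(-2.1231) - (2)·(2)) ≈ (-6.2462, -11.1231, 11.1231).
  Rescale (multiply by -1 so the first nonzero entry is positive): u = (6.2462, 11.1231, -11.1231).
  ||u|| = √((6.2462)² + (11.1231)² + (-11.1231)²) = √(286.4621) ≈ 16.9252,  v_1 = u/||u|| ≈ (0.369, 0.6572, -0.6572) (||v_1|| = 1).

λ_1 = 10.1231,  λ_2 = 7,  λ_3 = 1.8769;  v_1 ≈ (0.369, 0.6572, -0.6572)


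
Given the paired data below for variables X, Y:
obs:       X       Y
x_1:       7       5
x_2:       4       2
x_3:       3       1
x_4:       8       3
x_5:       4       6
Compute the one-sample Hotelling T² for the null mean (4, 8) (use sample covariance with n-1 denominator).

Step 1 — sample mean vector:
  mean(X) = (7 + 4 + 3 + 8 + 4) / 5 = 26/5 = 5.2
  mean(Y) = (5 + 2 + 1 + 3 + 6) / 5 = 17/5 = 3.4
  x̄ = (5.2, 3.4),  deviation x̄ - mu_0 = (5.2, 3.4) - (4, 8) = (1.2, -4.6).

Step 2 — sample covariance matrix, S[i,j] = (1/(n-1)) · Σ_k (x_{k,i} - mean_i) · (x_{k,j} - mean_j), divisor n-1 = 4:
  S[X,X] = ((1.8)·(1.8) + (-1.2)·(-1.2) + (-2.2)·(-2.2) + (2.8)·(2.8) + (-1.2)·(-1.2)) / 4 = 18.8/4 = 4.7
  S[X,Y] = ((1.8)·(1.6) + (-1.2)·(-1.4) + (-2.2)·(-2.4) + (2.8)·(-0.4) + (-1.2)·(2.6)) / 4 = 5.6/4 = 1.4
  S[Y,Y] = ((1.6)·(1.6) + (-1.4)·(-1.4) + (-2.4)·(-2.4) + (-0.4)·(-0.4) + (2.6)·(2.6)) / 4 = 17.2/4 = 4.3
  S = [[4.7, 1.4],
 [1.4, 4.3]].

Step 3 — invert S. det(S) = 4.7·4.3 - (1.4)² = 18.25.
  S^{-1} = (1/det) · [[d, -b], [-b, a]] = [[0.2356, -0.0767],
 [-0.0767, 0.2575]].

Step 4 — quadratic form (x̄ - mu_0)^T · S^{-1} · (x̄ - mu_0):
  S^{-1} · (x̄ - mu_0) = (0.6356, -1.2767),
  (x̄ - mu_0)^T · [...] = (1.2)·(0.6356) + (-4.6)·(-1.2767) = 6.6356.

Step 5 — scale by n: T² = 5 · 6.6356 = 33.1781.

T² ≈ 33.1781


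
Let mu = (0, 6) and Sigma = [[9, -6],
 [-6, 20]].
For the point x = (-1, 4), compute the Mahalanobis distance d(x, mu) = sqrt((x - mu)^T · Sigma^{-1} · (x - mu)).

Step 1 — centre the observation: (x - mu) = (-1, -2).

Step 2 — invert Sigma. det(Sigma) = 9·20 - (-6)² = 144.
  Sigma^{-1} = (1/det) · [[d, -b], [-b, a]] = [[0.1389, 0.0417],
 [0.0417, 0.0625]].

Step 3 — form the quadratic (x - mu)^T · Sigma^{-1} · (x - mu):
  Sigma^{-1} · (x - mu) = (-0.2222, -0.1667).
  (x - mu)^T · [Sigma^{-1} · (x - mu)] = (-1)·(-0.2222) + (-2)·(-0.1667) = 0.5556.

Step 4 — take square root: d = √(0.5556) ≈ 0.7454.

d(x, mu) = √(0.5556) ≈ 0.7454


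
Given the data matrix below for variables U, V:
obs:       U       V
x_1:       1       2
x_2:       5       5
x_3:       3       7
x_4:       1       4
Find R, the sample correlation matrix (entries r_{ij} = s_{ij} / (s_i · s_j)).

Step 1 — column means:
  mean(U) = (1 + 5 + 3 + 1) / 4 = 10/4 = 2.5
  mean(V) = (2 + 5 + 7 + 4) / 4 = 18/4 = 4.5

Step 2 — sample variances and covariances s[i,j] = (1/(n-1)) · Σ_k (x_{k,i} - mean_i) · (x_{k,j} - mean_j), with n-1 = 3:
  s[U,U] = ((-1.5)·(-1.5) + (2.5)·(2.5) + (0.5)·(0.5) + (-1.5)·(-1.5)) / 3 = 11/3 = 3.6667
  s[U,V] = ((-1.5)·(-2.5) + (2.5)·(0.5) + (0.5)·(2.5) + (-1.5)·(-0.5)) / 3 = 7/3 = 2.3333
  s[V,V] = ((-2.5)·(-2.5) + (0.5)·(0.5) + (2.5)·(2.5) + (-0.5)·(-0.5)) / 3 = 13/3 = 4.3333
  Sample standard deviations s_i = √(s[i,i]):
  s(U) = √(3.6667) = 1.9149
  s(V) = √(4.3333) = 2.0817

Step 3 — r_{ij} = s_{ij} / (s_i · s_j):
  r[U,U] = 1 (diagonal).
  r[U,V] = 2.3333 / (1.9149 · 2.0817) = 2.3333 / 3.9861 = 0.5854
  r[V,V] = 1 (diagonal).

R is symmetric with unit diagonal. Assembling:

R = [[1, 0.5854],
 [0.5854, 1]]


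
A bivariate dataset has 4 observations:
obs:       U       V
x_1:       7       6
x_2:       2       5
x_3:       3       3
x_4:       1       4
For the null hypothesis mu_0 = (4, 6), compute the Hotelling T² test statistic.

Step 1 — sample mean vector:
  mean(U) = (7 + 2 + 3 + 1) / 4 = 13/4 = 3.25
  mean(V) = (6 + 5 + 3 + 4) / 4 = 18/4 = 4.5
  x̄ = (3.25, 4.5),  deviation x̄ - mu_0 = (3.25, 4.5) - (4, 6) = (-0.75, -1.5).

Step 2 — sample covariance matrix, S[i,j] = (1/(n-1)) · Σ_k (x_{k,i} - mean_i) · (x_{k,j} - mean_j), divisor n-1 = 3:
  S[U,U] = ((3.75)·(3.75) + (-1.25)·(-1.25) + (-0.25)·(-0.25) + (-2.25)·(-2.25)) / 3 = 20.75/3 = 6.9167
  S[U,V] = ((3.75)·(1.5) + (-1.25)·(0.5) + (-0.25)·(-1.5) + (-2.25)·(-0.5)) / 3 = 6.5/3 = 2.1667
  S[V,V] = ((1.5)·(1.5) + (0.5)·(0.5) + (-1.5)·(-1.5) + (-0.5)·(-0.5)) / 3 = 5/3 = 1.6667
  S = [[6.9167, 2.1667],
 [2.1667, 1.6667]].

Step 3 — invert S. det(S) = 6.9167·1.6667 - (2.1667)² = 6.8333.
  S^{-1} = (1/det) · [[d, -b], [-b, a]] = [[0.2439, -0.3171],
 [-0.3171, 1.0122]].

Step 4 — quadratic form (x̄ - mu_0)^T · S^{-1} · (x̄ - mu_0):
  S^{-1} · (x̄ - mu_0) = (0.2927, -1.2805),
  (x̄ - mu_0)^T · [...] = (-0.75)·(0.2927) + (-1.5)·(-1.2805) = 1.7012.

Step 5 — scale by n: T² = 4 · 1.7012 = 6.8049.

T² ≈ 6.8049


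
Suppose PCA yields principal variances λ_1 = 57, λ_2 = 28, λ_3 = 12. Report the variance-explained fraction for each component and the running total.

Step 1 — total variance = trace(Sigma) = Σ λ_i = 57 + 28 + 12 = 97.

Step 2 — fraction explained by component i = λ_i / Σ λ:
  PC1: 57/97 = 0.5876
  PC2: 28/97 = 0.2887
  PC3: 12/97 = 0.1237

Step 3 — cumulative fraction after k components = (λ_1 + ... + λ_k) / Σ λ:
  k = 1: 57/97 = 0.5876
  k = 2: (57 + 28)/97 = 85/97 = 0.8763
  k = 3: (57 + 28 + 12)/97 = 97/97 = 1

Summary (fraction, with percent):

explained: PC1 0.5876 (58.76%), PC2 0.2887 (28.87%), PC3 0.1237 (12.37%);  cumulative: 0.5876, 0.8763, 1


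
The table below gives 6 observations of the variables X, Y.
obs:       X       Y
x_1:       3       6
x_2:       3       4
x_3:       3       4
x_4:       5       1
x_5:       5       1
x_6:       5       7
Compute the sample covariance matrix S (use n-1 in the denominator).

Step 1 — column means:
  mean(X) = (3 + 3 + 3 + 5 + 5 + 5) / 6 = 24/6 = 4
  mean(Y) = (6 + 4 + 4 + 1 + 1 + 7) / 6 = 23/6 = 3.8333

Step 2 — sample covariance S[i,j] = (1/(n-1)) · Σ_k (x_{k,i} - mean_i) · (x_{k,j} - mean_j), with n-1 = 5.
  S[X,X] = ((-1)·(-1) + (-1)·(-1) + (-1)·(-1) + (1)·(1) + (1)·(1) + (1)·(1)) / 5 = 6/5 = 1.2
  S[X,Y] = ((-1)·(2.1667) + (-1)·(0.1667) + (-1)·(0.1667) + (1)·(-2.8333) + (1)·(-2.8333) + (1)·(3.1667)) / 5 = -5/5 = -1
  S[Y,Y] = ((2.1667)·(2.1667) + (0.1667)·(0.1667) + (0.1667)·(0.1667) + (-2.8333)·(-2.8333) + (-2.8333)·(-2.8333) + (3.1667)·(3.1667)) / 5 = 30.8333/5 = 6.1667

S is symmetric (S[j,i] = S[i,j]). Assembling:

S = [[1.2, -1],
 [-1, 6.1667]]


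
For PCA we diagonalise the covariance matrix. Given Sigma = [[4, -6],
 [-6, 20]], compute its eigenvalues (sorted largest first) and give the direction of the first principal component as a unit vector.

Step 1 — characteristic polynomial of 2×2 Sigma:
  det(Sigma - λI) = λ² - trace · λ + det = 0.
  trace = 4 + 20 = 24, det = 4·20 - (-6)² = 44.
Step 2 — discriminant:
  Δ = trace² - 4·det = 576 - 176 = 400.
Step 3 — eigenvalues:
  λ = (trace ± √Δ)/2 = (24 ± 20)/2,
  λ_1 = 22,  λ_2 = 2.

Step 4 — unit eigenvector for λ_1: solve (Sigma - λ_1 I)v = 0. First row:
  (4 - 22)·v_x + (-6)·v_y = 0, i.e. (-18)·v_x + (-6)·v_y = 0,
  so v ∝ (b, λ_1 - a) = (-6, 18); multiply by -1 so the first entry is positive: u = (6, -18).
  ||u|| = √((6)² + (-18)²) = √(360) ≈ 18.9737,
  v_1 = u/||u|| ≈ (0.3162, -0.9487) (||v_1|| = 1).

λ_1 = 22,  λ_2 = 2;  v_1 ≈ (0.3162, -0.9487)


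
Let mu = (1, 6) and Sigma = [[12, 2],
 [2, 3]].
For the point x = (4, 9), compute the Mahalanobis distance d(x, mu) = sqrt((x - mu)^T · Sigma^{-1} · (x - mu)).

Step 1 — centre the observation: (x - mu) = (3, 3).

Step 2 — invert Sigma. det(Sigma) = 12·3 - (2)² = 32.
  Sigma^{-1} = (1/det) · [[d, -b], [-b, a]] = [[0.0938, -0.0625],
 [-0.0625, 0.375]].

Step 3 — form the quadratic (x - mu)^T · Sigma^{-1} · (x - mu):
  Sigma^{-1} · (x - mu) = (0.0938, 0.9375).
  (x - mu)^T · [Sigma^{-1} · (x - mu)] = (3)·(0.0938) + (3)·(0.9375) = 3.0938.

Step 4 — take square root: d = √(3.0938) ≈ 1.7589.

d(x, mu) = √(3.0938) ≈ 1.7589


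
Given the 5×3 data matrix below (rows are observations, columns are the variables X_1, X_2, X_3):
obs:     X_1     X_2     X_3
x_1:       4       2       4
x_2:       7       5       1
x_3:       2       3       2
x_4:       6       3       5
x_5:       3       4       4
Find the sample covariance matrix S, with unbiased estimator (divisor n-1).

Step 1 — column means:
  mean(X_1) = (4 + 7 + 2 + 6 + 3) / 5 = 22/5 = 4.4
  mean(X_2) = (2 + 5 + 3 + 3 + 4) / 5 = 17/5 = 3.4
  mean(X_3) = (4 + 1 + 2 + 5 + 4) / 5 = 16/5 = 3.2

Step 2 — sample covariance S[i,j] = (1/(n-1)) · Σ_k (x_{k,i} - mean_i) · (x_{k,j} - mean_j), with n-1 = 4.
  S[X_1,X_1] = ((-0.4)·(-0.4) + (2.6)·(2.6) + (-2.4)·(-2.4) + (1.6)·(1.6) + (-1.4)·(-1.4)) / 4 = 17.2/4 = 4.3
  S[X_1,X_2] = ((-0.4)·(-1.4) + (2.6)·(1.6) + (-2.4)·(-0.4) + (1.6)·(-0.4) + (-1.4)·(0.6)) / 4 = 4.2/4 = 1.05
  S[X_1,X_3] = ((-0.4)·(0.8) + (2.6)·(-2.2) + (-2.4)·(-1.2) + (1.6)·(1.8) + (-1.4)·(0.8)) / 4 = -1.4/4 = -0.35
  S[X_2,X_2] = ((-1.4)·(-1.4) + (1.6)·(1.6) + (-0.4)·(-0.4) + (-0.4)·(-0.4) + (0.6)·(0.6)) / 4 = 5.2/4 = 1.3
  S[X_2,X_3] = ((-1.4)·(0.8) + (1.6)·(-2.2) + (-0.4)·(-1.2) + (-0.4)·(1.8) + (0.6)·(0.8)) / 4 = -4.4/4 = -1.1
  S[X_3,X_3] = ((0.8)·(0.8) + (-2.2)·(-2.2) + (-1.2)·(-1.2) + (1.8)·(1.8) + (0.8)·(0.8)) / 4 = 10.8/4 = 2.7

S is symmetric (S[j,i] = S[i,j]). Assembling:

S = [[4.3, 1.05, -0.35],
 [1.05, 1.3, -1.1],
 [-0.35, -1.1, 2.7]]


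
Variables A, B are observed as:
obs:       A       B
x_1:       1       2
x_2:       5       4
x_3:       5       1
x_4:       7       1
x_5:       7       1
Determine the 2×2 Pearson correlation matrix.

Step 1 — column means:
  mean(A) = (1 + 5 + 5 + 7 + 7) / 5 = 25/5 = 5
  mean(B) = (2 + 4 + 1 + 1 + 1) / 5 = 9/5 = 1.8

Step 2 — sample variances and covariances s[i,j] = (1/(n-1)) · Σ_k (x_{k,i} - mean_i) · (x_{k,j} - mean_j), with n-1 = 4:
  s[A,A] = ((-4)·(-4) + (0)·(0) + (0)·(0) + (2)·(2) + (2)·(2)) / 4 = 24/4 = 6
  s[A,B] = ((-4)·(0.2) + (0)·(2.2) + (0)·(-0.8) + (2)·(-0.8) + (2)·(-0.8)) / 4 = -4/4 = -1
  s[B,B] = ((0.2)·(0.2) + (2.2)·(2.2) + (-0.8)·(-0.8) + (-0.8)·(-0.8) + (-0.8)·(-0.8)) / 4 = 6.8/4 = 1.7
  Sample standard deviations s_i = √(s[i,i]):
  s(A) = √(6) = 2.4495
  s(B) = √(1.7) = 1.3038

Step 3 — r_{ij} = s_{ij} / (s_i · s_j):
  r[A,A] = 1 (diagonal).
  r[A,B] = -1 / (2.4495 · 1.3038) = -1 / 3.1937 = -0.3131
  r[B,B] = 1 (diagonal).

R is symmetric with unit diagonal. Assembling:

R = [[1, -0.3131],
 [-0.3131, 1]]


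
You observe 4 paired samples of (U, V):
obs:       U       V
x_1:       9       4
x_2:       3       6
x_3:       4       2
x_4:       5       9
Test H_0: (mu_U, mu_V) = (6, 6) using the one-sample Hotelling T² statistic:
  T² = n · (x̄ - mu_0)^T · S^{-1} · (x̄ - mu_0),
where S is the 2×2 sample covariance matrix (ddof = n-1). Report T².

Step 1 — sample mean vector:
  mean(U) = (9 + 3 + 4 + 5) / 4 = 21/4 = 5.25
  mean(V) = (4 + 6 + 2 + 9) / 4 = 21/4 = 5.25
  x̄ = (5.25, 5.25),  deviation x̄ - mu_0 = (5.25, 5.25) - (6, 6) = (-0.75, -0.75).

Step 2 — sample covariance matrix, S[i,j] = (1/(n-1)) · Σ_k (x_{k,i} - mean_i) · (x_{k,j} - mean_j), divisor n-1 = 3:
  S[U,U] = ((3.75)·(3.75) + (-2.25)·(-2.25) + (-1.25)·(-1.25) + (-0.25)·(-0.25)) / 3 = 20.75/3 = 6.9167
  S[U,V] = ((3.75)·(-1.25) + (-2.25)·(0.75) + (-1.25)·(-3.25) + (-0.25)·(3.75)) / 3 = -3.25/3 = -1.0833
  S[V,V] = ((-1.25)·(-1.25) + (0.75)·(0.75) + (-3.25)·(-3.25) + (3.75)·(3.75)) / 3 = 26.75/3 = 8.9167
  S = [[6.9167, -1.0833],
 [-1.0833, 8.9167]].

Step 3 — invert S. det(S) = 6.9167·8.9167 - (-1.0833)² = 60.5.
  S^{-1} = (1/det) · [[d, -b], [-b, a]] = [[0.1474, 0.0179],
 [0.0179, 0.1143]].

Step 4 — quadratic form (x̄ - mu_0)^T · S^{-1} · (x̄ - mu_0):
  S^{-1} · (x̄ - mu_0) = (-0.124, -0.0992),
  (x̄ - mu_0)^T · [...] = (-0.75)·(-0.124) + (-0.75)·(-0.0992) = 0.1674.

Step 5 — scale by n: T² = 4 · 0.1674 = 0.6694.

T² ≈ 0.6694


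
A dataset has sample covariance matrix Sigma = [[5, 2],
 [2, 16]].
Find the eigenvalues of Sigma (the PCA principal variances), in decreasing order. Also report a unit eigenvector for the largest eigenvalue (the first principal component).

Step 1 — characteristic polynomial of 2×2 Sigma:
  det(Sigma - λI) = λ² - trace · λ + det = 0.
  trace = 5 + 16 = 21, det = 5·16 - (2)² = 76.
Step 2 — discriminant:
  Δ = trace² - 4·det = 441 - 304 = 137.
Step 3 — eigenvalues:
  λ = (trace ± √Δ)/2 = (21 ± 11.7047)/2,
  λ_1 = 16.3523,  λ_2 = 4.6477.

Step 4 — unit eigenvector for λ_1: solve (Sigma - λ_1 I)v = 0. First row:
  (5 - 16.3523)·v_x + (2)·v_y = 0, i.e. (-11.3523)·v_x + (2)·v_y = 0,
  so v ∝ (b, λ_1 - a) = (2, 11.3523) = u.
  ||u|| = √((2)² + (11.3523)²) = √(132.8758) ≈ 11.5272,
  v_1 = u/||u|| ≈ (0.1735, 0.9848) (||v_1|| = 1).

λ_1 = 16.3523,  λ_2 = 4.6477;  v_1 ≈ (0.1735, 0.9848)


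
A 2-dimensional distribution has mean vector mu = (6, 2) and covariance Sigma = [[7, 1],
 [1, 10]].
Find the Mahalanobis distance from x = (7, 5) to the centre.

Step 1 — centre the observation: (x - mu) = (1, 3).

Step 2 — invert Sigma. det(Sigma) = 7·10 - (1)² = 69.
  Sigma^{-1} = (1/det) · [[d, -b], [-b, a]] = [[0.1449, -0.0145],
 [-0.0145, 0.1014]].

Step 3 — form the quadratic (x - mu)^T · Sigma^{-1} · (x - mu):
  Sigma^{-1} · (x - mu) = (0.1014, 0.2899).
  (x - mu)^T · [Sigma^{-1} · (x - mu)] = (1)·(0.1014) + (3)·(0.2899) = 0.971.

Step 4 — take square root: d = √(0.971) ≈ 0.9854.

d(x, mu) = √(0.971) ≈ 0.9854


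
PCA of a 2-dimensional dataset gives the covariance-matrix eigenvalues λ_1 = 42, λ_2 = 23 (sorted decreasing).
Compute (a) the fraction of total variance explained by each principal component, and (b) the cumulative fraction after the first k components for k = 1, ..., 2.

Step 1 — total variance = trace(Sigma) = Σ λ_i = 42 + 23 = 65.

Step 2 — fraction explained by component i = λ_i / Σ λ:
  PC1: 42/65 = 0.6462
  PC2: 23/65 = 0.3538

Step 3 — cumulative fraction after k components = (λ_1 + ... + λ_k) / Σ λ:
  k = 1: 42/65 = 0.6462
  k = 2: (42 + 23)/65 = 65/65 = 1

Summary (fraction, with percent):

explained: PC1 0.6462 (64.62%), PC2 0.3538 (35.38%);  cumulative: 0.6462, 1


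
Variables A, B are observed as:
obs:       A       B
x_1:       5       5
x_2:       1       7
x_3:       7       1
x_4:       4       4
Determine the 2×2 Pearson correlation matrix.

Step 1 — column means:
  mean(A) = (5 + 1 + 7 + 4) / 4 = 17/4 = 4.25
  mean(B) = (5 + 7 + 1 + 4) / 4 = 17/4 = 4.25

Step 2 — sample variances and covariances s[i,j] = (1/(n-1)) · Σ_k (x_{k,i} - mean_i) · (x_{k,j} - mean_j), with n-1 = 3:
  s[A,A] = ((0.75)·(0.75) + (-3.25)·(-3.25) + (2.75)·(2.75) + (-0.25)·(-0.25)) / 3 = 18.75/3 = 6.25
  s[A,B] = ((0.75)·(0.75) + (-3.25)·(2.75) + (2.75)·(-3.25) + (-0.25)·(-0.25)) / 3 = -17.25/3 = -5.75
  s[B,B] = ((0.75)·(0.75) + (2.75)·(2.75) + (-3.25)·(-3.25) + (-0.25)·(-0.25)) / 3 = 18.75/3 = 6.25
  Sample standard deviations s_i = √(s[i,i]):
  s(A) = √(6.25) = 2.5
  s(B) = √(6.25) = 2.5

Step 3 — r_{ij} = s_{ij} / (s_i · s_j):
  r[A,A] = 1 (diagonal).
  r[A,B] = -5.75 / (2.5 · 2.5) = -5.75 / 6.25 = -0.92
  r[B,B] = 1 (diagonal).

R is symmetric with unit diagonal. Assembling:

R = [[1, -0.92],
 [-0.92, 1]]
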